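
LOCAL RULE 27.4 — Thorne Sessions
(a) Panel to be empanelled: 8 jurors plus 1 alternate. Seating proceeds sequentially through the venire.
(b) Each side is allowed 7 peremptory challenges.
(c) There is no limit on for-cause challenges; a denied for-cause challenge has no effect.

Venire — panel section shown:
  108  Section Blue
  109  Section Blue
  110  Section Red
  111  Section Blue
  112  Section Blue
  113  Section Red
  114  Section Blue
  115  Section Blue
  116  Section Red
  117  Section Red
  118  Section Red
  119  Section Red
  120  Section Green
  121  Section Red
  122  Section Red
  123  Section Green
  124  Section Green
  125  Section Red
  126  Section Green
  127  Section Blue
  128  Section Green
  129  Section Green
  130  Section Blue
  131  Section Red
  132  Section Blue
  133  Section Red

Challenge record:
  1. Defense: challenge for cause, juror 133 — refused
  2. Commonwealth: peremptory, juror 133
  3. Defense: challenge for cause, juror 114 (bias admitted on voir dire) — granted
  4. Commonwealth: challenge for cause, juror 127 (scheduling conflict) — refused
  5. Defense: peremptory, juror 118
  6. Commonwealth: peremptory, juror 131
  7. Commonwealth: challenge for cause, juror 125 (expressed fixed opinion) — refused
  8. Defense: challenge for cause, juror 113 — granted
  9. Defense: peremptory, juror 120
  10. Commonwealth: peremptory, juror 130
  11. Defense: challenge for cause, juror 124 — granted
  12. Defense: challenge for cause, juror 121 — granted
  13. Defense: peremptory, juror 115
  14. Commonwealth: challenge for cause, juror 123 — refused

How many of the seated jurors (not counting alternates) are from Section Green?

Removed: #113, #114, #115, #118, #120, #121, #124, #130, #131, #133.
Seated jurors 1–8: #108, #109, #110, #111, #112, #116, #117, #119 (alternates #122 not counted).
None of those are in Section Green → 0.

0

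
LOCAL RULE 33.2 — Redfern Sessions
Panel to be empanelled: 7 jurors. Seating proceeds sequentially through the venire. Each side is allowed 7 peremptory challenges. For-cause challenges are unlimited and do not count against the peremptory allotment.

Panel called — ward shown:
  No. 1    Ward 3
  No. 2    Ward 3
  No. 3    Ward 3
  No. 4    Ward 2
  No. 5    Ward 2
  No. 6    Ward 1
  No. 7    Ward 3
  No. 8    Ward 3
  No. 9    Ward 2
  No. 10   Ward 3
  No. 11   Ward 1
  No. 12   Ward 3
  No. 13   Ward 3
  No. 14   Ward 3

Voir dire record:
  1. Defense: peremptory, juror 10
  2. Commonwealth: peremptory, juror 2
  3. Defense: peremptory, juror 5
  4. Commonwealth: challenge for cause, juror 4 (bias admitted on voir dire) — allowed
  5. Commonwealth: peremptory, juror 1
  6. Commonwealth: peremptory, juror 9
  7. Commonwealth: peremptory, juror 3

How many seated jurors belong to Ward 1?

Removed: #1, #2, #3, #4, #5, #9, #10.
Seated jurors 1–7: #6, #7, #8, #11, #12, #13, #14.
Of those, in Ward 1: #6, #11 → 2.

2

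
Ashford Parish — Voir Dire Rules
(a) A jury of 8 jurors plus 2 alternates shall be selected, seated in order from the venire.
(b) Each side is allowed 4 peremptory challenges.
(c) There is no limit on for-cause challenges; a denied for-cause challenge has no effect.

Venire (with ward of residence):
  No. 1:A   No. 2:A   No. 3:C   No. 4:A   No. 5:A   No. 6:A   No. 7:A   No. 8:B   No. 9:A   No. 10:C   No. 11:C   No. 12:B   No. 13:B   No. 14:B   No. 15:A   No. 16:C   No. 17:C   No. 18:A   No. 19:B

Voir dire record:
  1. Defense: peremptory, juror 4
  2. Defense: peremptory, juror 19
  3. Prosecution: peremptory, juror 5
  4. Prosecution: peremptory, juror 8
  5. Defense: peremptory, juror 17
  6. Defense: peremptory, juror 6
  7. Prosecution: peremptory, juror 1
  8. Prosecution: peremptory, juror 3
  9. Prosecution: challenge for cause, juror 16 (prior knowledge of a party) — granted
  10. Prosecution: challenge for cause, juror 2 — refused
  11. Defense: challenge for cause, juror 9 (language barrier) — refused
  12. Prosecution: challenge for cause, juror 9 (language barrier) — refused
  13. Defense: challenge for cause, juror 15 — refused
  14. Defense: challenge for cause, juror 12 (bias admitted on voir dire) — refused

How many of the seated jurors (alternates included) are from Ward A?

Removed: #1, #3, #4, #5, #6, #8, #16, #17, #19.
Seated (10 incl. alternates): #2, #7, #9, #10, #11, #12, #13, #14, #15, #18.
Of those, in Ward A: #2, #7, #9, #15, #18 → 5.

5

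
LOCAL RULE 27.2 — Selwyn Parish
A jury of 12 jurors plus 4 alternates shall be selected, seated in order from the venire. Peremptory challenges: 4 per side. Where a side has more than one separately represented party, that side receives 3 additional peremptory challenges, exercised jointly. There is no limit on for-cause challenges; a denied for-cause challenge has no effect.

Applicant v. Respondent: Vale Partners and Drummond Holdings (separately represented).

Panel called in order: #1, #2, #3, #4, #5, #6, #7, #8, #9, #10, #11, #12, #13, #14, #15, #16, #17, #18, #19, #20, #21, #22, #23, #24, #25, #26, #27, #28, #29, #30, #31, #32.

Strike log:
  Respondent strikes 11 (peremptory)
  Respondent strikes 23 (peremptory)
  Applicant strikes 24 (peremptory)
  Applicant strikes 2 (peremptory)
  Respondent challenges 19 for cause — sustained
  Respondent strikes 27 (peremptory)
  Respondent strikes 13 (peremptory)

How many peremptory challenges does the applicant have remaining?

2

Applicant allotment: 4.
Applicant peremptories used: #24, #2 — 2.
Remaining: 4 − 2 = 2.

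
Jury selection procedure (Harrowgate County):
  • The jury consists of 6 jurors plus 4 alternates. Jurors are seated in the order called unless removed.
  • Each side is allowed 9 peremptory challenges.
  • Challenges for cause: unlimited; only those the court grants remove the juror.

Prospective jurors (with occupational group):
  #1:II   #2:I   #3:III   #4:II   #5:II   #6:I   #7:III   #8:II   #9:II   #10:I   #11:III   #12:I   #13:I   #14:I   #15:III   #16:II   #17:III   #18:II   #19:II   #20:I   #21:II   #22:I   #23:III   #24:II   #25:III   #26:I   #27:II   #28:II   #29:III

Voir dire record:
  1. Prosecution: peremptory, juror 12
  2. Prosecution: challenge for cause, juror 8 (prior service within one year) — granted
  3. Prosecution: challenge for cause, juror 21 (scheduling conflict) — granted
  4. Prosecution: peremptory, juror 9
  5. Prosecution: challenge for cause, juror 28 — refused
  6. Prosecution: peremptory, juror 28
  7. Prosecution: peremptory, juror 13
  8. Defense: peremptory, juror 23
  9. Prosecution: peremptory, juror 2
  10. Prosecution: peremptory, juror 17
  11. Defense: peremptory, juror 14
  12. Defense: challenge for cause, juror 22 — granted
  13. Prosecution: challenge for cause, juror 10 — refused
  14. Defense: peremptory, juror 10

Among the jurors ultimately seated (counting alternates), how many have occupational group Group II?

5

Removed: #2, #8, #9, #10, #12, #13, #14, #17, #21, #22, #23, #28.
Seated (10 incl. alternates): #1, #3, #4, #5, #6, #7, #11, #15, #16, #18.
Of those, in Group II: #1, #4, #5, #16, #18 → 5.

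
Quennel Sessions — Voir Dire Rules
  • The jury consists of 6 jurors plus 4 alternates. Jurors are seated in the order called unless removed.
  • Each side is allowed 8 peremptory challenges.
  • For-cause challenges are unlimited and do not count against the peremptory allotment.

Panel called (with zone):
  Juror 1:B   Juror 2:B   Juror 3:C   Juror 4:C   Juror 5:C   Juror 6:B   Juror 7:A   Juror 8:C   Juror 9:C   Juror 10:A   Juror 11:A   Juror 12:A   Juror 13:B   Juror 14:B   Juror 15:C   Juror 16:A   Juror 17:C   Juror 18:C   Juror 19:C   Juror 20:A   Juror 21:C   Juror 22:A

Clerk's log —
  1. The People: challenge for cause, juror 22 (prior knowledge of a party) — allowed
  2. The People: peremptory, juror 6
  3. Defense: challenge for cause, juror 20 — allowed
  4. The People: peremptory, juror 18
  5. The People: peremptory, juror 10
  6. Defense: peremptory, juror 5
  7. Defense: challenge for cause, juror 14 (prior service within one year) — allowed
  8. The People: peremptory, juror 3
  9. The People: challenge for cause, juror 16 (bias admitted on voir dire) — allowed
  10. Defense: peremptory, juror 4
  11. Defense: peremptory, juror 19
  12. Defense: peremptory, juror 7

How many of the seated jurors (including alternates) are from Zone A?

2

Removed: #3, #4, #5, #6, #7, #10, #14, #16, #18, #19, #20, #22.
Seated (10 incl. alternates): #1, #2, #8, #9, #11, #12, #13, #15, #17, #21.
Of those, in Zone A: #11, #12 → 2.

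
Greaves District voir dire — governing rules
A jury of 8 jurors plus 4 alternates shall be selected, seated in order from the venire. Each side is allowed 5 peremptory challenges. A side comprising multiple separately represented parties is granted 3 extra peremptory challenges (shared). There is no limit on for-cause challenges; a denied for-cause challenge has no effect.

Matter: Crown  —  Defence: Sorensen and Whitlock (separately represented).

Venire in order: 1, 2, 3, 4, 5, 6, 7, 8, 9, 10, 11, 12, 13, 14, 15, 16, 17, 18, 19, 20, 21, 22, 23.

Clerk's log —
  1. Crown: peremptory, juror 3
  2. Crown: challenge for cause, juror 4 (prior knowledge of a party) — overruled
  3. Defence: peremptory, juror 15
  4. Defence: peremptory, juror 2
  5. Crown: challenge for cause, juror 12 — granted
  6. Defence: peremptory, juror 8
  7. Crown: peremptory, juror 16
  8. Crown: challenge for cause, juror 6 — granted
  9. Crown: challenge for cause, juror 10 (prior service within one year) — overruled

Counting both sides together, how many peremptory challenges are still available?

8

Crown allotment: 5. Defence allotment: 5 base + 3 multi-party = 8.
Crown peremptories used: #3, #16 — 2 (for-cause on #4, #12, #6, #10 don't count).
Defence peremptories used: #15, #2, #8 — 3.
Remaining: (5 − 2) + (8 − 3) = 8.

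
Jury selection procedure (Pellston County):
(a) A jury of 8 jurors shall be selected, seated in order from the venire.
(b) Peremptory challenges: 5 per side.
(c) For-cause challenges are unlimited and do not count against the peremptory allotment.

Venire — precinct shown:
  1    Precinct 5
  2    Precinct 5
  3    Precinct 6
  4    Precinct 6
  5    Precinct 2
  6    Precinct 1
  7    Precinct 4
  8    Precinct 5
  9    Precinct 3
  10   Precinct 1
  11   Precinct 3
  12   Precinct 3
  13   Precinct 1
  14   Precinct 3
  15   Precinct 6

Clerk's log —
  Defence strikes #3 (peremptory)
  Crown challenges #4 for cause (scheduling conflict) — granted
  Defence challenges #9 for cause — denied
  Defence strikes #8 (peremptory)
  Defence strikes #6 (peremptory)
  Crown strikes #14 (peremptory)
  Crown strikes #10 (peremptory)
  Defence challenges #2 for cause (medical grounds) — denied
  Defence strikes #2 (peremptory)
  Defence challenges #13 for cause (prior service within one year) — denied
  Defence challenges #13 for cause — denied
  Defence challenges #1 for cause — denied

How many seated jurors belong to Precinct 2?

1

Removed: #2, #3, #4, #6, #8, #10, #14.
Seated jurors 1–8: #1, #5, #7, #9, #11, #12, #13, #15.
Of those, in Precinct 2: #5 → 1.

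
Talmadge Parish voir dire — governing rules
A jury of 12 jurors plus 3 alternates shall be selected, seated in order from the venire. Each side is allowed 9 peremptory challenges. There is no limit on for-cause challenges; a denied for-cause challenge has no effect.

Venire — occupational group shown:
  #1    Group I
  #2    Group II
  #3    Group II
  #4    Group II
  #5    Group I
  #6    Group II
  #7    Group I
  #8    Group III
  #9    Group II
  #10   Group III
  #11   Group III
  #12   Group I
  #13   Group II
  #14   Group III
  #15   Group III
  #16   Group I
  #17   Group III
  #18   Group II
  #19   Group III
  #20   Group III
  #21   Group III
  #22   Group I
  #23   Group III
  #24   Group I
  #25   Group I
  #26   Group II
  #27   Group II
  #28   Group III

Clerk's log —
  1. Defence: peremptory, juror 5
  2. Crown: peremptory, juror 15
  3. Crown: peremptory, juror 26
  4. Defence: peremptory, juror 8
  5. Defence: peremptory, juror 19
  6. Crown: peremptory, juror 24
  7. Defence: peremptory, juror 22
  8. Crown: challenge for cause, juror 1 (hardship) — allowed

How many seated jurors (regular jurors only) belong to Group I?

Removed: #1, #5, #8, #15, #19, #22, #24, #26.
Seated jurors 1–12: #2, #3, #4, #6, #7, #9, #10, #11, #12, #13, #14, #16 (alternates #17, #18, #20 not counted).
Of those, in Group I: #7, #12, #16 → 3.

3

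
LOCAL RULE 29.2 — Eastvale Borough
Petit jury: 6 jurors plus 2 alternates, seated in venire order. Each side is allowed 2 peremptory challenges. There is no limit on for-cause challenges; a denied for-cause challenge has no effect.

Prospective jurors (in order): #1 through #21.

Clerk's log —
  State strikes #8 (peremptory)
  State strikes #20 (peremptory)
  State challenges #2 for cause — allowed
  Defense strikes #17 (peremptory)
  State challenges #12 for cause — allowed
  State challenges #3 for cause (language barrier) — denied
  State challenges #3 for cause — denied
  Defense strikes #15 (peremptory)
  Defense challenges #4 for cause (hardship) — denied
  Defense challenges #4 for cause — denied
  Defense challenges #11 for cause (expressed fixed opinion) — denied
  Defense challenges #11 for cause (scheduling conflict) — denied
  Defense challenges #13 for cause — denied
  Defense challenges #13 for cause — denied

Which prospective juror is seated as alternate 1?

Removed: #2, #8, #12, #15, #17, #20. (#3, #4, #11, #13 stay — for-cause denied.)
Seating in order: seats 1–6 → #1, #3, #4, #5, #6, #7; alternates → #9, #10.
So alternate 1 is #9.

9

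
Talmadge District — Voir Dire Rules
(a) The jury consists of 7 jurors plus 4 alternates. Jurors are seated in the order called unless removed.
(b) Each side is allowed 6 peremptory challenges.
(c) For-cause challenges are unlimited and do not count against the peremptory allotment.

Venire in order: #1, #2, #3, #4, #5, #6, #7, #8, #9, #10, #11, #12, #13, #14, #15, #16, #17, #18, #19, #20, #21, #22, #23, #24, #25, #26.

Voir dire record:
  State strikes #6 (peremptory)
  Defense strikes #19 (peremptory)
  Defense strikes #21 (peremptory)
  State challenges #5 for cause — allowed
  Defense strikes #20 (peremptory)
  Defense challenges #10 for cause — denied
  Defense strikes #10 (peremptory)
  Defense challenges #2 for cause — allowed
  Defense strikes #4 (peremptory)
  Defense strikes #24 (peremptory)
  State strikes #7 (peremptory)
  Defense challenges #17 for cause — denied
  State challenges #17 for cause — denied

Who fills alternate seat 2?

15

Removed: #2, #4, #5, #6, #7, #10, #19, #20, #21, #24. (#17 stays — for-cause denied.)
Seating in order: seats 1–7 → #1, #3, #8, #9, #11, #12, #13; alternates → #14, #15, #16, #17.
So alternate 2 is #15.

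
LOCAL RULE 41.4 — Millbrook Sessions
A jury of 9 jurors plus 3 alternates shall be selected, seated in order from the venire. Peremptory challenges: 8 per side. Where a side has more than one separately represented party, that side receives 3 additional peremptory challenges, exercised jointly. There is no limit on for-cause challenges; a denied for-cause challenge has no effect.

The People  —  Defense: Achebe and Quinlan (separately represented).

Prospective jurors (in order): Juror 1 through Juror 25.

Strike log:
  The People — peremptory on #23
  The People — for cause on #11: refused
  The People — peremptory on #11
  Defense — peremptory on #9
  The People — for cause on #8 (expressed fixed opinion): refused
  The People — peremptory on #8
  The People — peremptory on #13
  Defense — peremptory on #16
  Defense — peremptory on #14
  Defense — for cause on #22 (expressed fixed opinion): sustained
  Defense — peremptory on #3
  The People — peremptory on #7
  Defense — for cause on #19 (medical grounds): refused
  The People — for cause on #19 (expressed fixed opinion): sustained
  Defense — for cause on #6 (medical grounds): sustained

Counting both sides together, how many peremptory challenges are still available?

The People allotment: 8. Defense allotment: 8 base + 3 multi-party = 11.
The People peremptories used: #23, #11, #8, #13, #7 — 5 (for-cause on #11, #8, #19 don't count).
Defense peremptories used: #9, #16, #14, #3 — 4 (for-cause on #22, #19, #6 don't count).
Remaining: (8 − 5) + (11 − 4) = 10.

10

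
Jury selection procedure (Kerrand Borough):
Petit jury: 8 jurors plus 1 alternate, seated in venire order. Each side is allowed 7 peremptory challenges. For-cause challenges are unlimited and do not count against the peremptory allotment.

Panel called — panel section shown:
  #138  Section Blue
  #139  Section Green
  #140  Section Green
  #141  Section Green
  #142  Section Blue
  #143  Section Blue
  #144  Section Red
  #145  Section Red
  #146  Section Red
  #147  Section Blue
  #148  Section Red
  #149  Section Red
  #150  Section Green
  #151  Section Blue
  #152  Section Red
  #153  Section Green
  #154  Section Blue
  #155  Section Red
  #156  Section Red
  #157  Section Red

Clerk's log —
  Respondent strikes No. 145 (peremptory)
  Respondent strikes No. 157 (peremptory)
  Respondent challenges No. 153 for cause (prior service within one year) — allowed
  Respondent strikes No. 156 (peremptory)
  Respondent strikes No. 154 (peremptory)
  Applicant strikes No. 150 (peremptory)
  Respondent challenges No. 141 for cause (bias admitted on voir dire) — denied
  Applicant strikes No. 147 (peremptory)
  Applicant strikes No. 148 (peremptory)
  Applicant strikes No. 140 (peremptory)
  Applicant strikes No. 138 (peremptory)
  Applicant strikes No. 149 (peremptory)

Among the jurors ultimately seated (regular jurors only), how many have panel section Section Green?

Removed: #138, #140, #145, #147, #148, #149, #150, #153, #154, #156, #157.
Seated jurors 1–8: #139, #141, #142, #143, #144, #146, #151, #152 (alternates #155 not counted).
Of those, in Section Green: #139, #141 → 2.

2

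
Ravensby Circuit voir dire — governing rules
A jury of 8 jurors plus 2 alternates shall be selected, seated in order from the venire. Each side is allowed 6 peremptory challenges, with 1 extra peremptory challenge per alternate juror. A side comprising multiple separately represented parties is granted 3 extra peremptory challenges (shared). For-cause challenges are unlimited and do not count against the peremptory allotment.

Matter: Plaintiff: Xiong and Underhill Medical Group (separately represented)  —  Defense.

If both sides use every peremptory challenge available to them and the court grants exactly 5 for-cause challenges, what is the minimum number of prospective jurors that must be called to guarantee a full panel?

Seats to fill: 8 + 2 alternates = 10.
Peremptories — Plaintiff: 6 + 1×2 + 3 = 11; Defense: 6 + 1×2 = 8; total 19.
For-cause removals: 5.
Minimum venire: 10 + 19 + 5 = 34.

34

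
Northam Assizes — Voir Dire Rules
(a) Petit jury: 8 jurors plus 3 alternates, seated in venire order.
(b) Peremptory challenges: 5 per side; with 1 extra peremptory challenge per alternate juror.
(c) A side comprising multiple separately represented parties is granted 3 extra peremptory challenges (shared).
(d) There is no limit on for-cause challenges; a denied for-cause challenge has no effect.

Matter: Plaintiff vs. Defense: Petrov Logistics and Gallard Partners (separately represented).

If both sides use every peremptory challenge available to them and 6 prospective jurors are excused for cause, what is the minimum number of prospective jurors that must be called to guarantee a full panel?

Seats to fill: 8 + 3 alternates = 11.
Peremptories — Plaintiff: 5 + 1×3 = 8; Defense: 5 + 1×3 + 3 = 11; total 19.
For-cause removals: 6.
Minimum venire: 11 + 19 + 6 = 36.

36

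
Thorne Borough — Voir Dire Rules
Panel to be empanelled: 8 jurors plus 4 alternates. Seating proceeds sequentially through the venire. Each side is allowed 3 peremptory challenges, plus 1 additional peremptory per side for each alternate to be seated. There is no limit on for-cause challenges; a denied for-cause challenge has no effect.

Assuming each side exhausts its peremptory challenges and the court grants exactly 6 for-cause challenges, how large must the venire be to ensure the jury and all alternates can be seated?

Seats to fill: 8 + 4 alternates = 12.
Peremptories: 3 + 1×4 = 7 per side × 2 sides = 14.
For-cause removals: 6.
Minimum venire: 12 + 14 + 6 = 32.

32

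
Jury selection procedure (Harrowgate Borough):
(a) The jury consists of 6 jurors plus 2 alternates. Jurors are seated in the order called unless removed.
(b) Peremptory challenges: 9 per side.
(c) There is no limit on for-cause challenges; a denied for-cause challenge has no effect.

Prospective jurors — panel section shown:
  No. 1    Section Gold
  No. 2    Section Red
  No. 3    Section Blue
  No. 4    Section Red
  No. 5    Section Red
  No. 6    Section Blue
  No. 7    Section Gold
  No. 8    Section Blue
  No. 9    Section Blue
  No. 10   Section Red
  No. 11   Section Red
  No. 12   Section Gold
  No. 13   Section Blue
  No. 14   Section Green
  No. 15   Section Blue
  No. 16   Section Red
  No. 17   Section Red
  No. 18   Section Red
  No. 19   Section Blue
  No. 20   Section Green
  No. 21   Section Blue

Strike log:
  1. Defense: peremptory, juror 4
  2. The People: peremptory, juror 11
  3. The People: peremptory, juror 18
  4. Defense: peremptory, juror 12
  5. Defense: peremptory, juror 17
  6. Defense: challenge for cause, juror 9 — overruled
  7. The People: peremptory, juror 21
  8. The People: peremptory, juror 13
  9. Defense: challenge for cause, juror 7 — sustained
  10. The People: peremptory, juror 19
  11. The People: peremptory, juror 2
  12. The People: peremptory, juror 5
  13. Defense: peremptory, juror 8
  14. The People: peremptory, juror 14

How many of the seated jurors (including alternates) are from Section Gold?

Removed: #2, #4, #5, #7, #8, #11, #12, #13, #14, #17, #18, #19, #21.
Seated (8 incl. alternates): #1, #3, #6, #9, #10, #15, #16, #20.
Of those, in Section Gold: #1 → 1.

1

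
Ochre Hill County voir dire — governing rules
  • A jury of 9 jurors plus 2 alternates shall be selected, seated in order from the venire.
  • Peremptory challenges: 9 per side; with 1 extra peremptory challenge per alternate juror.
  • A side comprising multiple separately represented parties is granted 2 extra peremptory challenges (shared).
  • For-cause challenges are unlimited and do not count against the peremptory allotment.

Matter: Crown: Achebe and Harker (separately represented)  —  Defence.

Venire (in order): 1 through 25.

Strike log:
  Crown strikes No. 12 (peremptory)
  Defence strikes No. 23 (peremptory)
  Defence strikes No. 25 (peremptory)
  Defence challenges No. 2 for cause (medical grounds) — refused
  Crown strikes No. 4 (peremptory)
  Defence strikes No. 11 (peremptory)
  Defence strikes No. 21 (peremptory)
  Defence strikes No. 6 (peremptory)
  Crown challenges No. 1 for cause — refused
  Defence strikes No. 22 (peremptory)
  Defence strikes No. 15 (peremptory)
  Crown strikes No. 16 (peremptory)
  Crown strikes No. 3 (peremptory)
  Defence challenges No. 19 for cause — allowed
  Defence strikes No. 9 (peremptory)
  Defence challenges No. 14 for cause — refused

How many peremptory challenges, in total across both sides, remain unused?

Crown allotment: 9 base + 1 × 2 alternates + 2 multi-party = 13. Defence allotment: 9 base + 1 × 2 alternates = 11.
Crown peremptories used: #12, #4, #16, #3 — 4 (the for-cause on #1 doesn't count).
Defence peremptories used: #23, #25, #11, #21, #6, #22, #15, #9 — 8 (for-cause on #2, #19, #14 don't count).
Remaining: (13 − 4) + (11 − 8) = 12.

12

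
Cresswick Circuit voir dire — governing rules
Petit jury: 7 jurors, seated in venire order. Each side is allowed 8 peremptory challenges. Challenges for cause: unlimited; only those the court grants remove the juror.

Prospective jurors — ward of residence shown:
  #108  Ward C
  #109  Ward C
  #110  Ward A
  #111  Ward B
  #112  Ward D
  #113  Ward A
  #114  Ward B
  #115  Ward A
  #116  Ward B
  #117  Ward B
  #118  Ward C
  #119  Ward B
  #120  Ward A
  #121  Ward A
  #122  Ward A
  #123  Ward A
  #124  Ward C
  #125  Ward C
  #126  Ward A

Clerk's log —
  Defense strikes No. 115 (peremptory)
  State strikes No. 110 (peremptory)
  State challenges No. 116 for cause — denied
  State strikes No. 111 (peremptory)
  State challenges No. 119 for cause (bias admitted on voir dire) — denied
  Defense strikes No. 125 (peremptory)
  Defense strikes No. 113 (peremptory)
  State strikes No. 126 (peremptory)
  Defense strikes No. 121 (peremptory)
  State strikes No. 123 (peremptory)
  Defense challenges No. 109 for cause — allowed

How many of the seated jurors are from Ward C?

2

Removed: #109, #110, #111, #113, #115, #121, #123, #125, #126.
Seated jurors 1–7: #108, #112, #114, #116, #117, #118, #119.
Of those, in Ward C: #108, #118 → 2.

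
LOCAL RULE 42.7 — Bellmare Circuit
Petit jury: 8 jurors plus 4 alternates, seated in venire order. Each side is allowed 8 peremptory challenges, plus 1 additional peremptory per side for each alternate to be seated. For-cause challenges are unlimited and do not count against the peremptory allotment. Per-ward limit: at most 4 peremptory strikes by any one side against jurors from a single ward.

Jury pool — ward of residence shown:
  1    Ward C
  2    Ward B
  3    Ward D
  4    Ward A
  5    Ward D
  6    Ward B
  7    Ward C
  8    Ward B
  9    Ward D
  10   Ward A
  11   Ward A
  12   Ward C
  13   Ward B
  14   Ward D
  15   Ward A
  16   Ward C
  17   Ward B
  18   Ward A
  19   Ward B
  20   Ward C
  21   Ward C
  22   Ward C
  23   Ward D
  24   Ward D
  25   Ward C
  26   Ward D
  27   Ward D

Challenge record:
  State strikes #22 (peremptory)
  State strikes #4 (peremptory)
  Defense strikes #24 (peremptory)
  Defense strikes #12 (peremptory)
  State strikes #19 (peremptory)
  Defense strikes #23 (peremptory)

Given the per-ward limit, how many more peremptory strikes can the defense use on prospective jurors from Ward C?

Defense peremptories so far: #24, #12, #23 — 3 of 12 used, 9 left overall.
Against Ward C: #12 — 1 used; per-ward cap 4 leaves 3.
Binding limit: min(9, 3) = 3.

3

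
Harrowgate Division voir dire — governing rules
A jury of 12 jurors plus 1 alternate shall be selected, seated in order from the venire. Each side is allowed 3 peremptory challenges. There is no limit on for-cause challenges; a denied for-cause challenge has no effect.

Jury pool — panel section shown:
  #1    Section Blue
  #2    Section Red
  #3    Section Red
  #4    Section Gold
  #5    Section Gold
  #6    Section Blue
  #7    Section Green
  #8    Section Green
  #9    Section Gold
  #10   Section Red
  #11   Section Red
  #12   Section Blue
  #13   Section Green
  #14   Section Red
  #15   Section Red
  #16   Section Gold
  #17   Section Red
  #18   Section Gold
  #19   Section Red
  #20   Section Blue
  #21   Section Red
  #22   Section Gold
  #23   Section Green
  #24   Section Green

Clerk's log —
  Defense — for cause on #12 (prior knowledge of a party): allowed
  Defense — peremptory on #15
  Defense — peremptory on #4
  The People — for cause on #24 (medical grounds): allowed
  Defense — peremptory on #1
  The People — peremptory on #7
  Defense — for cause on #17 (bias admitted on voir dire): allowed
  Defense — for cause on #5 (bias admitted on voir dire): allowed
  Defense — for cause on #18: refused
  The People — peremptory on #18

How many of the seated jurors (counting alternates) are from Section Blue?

2

Removed: #1, #4, #5, #7, #12, #15, #17, #18, #24.
Seated (13 incl. alternates): #2, #3, #6, #8, #9, #10, #11, #13, #14, #16, #19, #20, #21.
Of those, in Section Blue: #6, #20 → 2.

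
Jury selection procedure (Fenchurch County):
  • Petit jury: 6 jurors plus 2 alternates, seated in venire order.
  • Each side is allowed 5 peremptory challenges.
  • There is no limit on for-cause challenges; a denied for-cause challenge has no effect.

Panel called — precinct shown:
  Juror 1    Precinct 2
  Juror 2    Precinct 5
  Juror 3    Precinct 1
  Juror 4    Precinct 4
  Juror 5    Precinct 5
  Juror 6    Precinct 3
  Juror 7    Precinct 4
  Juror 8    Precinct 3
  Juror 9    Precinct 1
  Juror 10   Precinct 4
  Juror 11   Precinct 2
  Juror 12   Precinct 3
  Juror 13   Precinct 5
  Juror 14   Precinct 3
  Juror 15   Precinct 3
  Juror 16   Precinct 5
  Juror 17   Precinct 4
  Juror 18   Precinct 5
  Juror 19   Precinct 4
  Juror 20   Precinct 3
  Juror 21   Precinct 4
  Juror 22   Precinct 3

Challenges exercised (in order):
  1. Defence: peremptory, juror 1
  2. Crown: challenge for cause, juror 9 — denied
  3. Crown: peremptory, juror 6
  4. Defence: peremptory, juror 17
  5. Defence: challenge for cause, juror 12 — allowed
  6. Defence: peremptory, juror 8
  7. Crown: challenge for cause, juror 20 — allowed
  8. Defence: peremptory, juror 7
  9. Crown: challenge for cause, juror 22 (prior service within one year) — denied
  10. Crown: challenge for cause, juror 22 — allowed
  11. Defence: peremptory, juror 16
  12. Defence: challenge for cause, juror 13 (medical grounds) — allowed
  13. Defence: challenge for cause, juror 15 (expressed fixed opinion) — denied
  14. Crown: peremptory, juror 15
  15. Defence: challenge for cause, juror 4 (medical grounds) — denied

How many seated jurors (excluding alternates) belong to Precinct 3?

0

Removed: #1, #6, #7, #8, #12, #13, #15, #16, #17, #20, #22.
Seated jurors 1–6: #2, #3, #4, #5, #9, #10 (alternates #11, #14 not counted).
None of those are in Precinct 3 → 0.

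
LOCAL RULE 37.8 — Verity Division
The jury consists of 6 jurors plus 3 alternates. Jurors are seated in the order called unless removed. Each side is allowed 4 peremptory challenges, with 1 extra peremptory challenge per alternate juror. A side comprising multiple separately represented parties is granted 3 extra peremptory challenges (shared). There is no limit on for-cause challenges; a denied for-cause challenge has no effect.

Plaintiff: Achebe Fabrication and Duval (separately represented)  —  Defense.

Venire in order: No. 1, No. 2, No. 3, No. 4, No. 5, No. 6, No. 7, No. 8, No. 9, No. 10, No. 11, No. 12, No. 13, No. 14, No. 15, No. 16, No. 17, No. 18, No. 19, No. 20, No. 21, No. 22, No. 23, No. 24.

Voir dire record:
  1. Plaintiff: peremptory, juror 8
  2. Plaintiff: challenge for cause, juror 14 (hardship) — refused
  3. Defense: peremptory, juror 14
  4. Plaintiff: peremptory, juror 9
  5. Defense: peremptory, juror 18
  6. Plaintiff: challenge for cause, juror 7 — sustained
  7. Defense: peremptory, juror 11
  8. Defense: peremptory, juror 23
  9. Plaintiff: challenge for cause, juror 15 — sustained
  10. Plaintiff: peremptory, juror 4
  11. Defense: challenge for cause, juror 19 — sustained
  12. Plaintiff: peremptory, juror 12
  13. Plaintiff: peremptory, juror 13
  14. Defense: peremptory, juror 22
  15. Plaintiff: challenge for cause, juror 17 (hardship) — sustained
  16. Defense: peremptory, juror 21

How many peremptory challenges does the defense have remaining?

Defense allotment: 4 base + 1 × 3 alternates = 7.
Defense peremptories used: #14, #18, #11, #23, #22, #21 — 6 (the for-cause on #19 doesn't count).
Remaining: 7 − 6 = 1.

1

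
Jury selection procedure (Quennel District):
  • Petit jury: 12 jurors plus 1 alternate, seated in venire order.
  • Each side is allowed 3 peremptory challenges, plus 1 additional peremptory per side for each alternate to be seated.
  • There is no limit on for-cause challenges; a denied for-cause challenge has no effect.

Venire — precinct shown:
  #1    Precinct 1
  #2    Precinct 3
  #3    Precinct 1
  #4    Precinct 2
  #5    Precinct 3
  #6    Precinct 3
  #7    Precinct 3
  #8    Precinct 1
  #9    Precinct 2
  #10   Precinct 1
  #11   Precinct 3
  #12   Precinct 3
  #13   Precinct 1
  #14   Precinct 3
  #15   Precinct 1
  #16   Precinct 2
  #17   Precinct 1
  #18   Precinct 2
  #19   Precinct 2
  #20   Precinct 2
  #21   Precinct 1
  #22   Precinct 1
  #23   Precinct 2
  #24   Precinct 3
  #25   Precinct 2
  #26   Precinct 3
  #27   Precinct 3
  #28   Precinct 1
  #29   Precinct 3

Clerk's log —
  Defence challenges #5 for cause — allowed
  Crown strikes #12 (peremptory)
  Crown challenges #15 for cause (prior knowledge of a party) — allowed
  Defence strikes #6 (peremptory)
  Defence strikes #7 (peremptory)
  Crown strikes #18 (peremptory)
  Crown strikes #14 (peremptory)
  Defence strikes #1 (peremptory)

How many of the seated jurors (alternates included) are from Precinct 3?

Removed: #1, #5, #6, #7, #12, #14, #15, #18.
Seated (13 incl. alternates): #2, #3, #4, #8, #9, #10, #11, #13, #16, #17, #19, #20, #21.
Of those, in Precinct 3: #2, #11 → 2.

2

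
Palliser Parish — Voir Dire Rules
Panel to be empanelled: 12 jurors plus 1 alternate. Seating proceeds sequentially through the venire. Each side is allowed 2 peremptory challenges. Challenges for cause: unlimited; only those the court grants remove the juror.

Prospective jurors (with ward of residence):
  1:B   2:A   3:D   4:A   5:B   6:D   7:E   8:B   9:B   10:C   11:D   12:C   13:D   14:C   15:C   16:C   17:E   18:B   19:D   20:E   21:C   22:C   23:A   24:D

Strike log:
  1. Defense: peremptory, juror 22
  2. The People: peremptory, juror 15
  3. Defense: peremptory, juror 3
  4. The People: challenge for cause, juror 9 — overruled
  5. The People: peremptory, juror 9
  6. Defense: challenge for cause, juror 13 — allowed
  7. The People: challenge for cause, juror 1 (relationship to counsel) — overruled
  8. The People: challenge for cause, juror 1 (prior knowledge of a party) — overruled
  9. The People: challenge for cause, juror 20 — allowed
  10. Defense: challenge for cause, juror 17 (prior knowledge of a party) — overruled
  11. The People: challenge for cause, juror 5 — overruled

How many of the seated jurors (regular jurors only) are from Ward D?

2

Removed: #3, #9, #13, #15, #20, #22.
Seated jurors 1–12: #1, #2, #4, #5, #6, #7, #8, #10, #11, #12, #14, #16 (alternates #17 not counted).
Of those, in Ward D: #6, #11 → 2.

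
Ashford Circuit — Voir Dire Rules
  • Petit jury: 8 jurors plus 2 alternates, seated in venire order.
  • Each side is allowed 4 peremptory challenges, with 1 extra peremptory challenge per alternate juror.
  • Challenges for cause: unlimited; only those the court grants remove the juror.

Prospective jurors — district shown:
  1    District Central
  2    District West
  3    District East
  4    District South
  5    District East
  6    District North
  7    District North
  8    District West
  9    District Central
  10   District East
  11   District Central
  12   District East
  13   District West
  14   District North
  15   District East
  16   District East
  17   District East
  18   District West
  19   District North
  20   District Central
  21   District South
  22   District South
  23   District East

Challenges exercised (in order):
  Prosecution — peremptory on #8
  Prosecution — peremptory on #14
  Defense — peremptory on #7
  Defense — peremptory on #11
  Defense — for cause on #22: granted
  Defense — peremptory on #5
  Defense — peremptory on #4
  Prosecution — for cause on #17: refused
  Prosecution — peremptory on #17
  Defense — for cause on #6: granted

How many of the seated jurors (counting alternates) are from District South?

Removed: #4, #5, #6, #7, #8, #11, #14, #17, #22.
Seated (10 incl. alternates): #1, #2, #3, #9, #10, #12, #13, #15, #16, #18.
None of those are in District South → 0.

0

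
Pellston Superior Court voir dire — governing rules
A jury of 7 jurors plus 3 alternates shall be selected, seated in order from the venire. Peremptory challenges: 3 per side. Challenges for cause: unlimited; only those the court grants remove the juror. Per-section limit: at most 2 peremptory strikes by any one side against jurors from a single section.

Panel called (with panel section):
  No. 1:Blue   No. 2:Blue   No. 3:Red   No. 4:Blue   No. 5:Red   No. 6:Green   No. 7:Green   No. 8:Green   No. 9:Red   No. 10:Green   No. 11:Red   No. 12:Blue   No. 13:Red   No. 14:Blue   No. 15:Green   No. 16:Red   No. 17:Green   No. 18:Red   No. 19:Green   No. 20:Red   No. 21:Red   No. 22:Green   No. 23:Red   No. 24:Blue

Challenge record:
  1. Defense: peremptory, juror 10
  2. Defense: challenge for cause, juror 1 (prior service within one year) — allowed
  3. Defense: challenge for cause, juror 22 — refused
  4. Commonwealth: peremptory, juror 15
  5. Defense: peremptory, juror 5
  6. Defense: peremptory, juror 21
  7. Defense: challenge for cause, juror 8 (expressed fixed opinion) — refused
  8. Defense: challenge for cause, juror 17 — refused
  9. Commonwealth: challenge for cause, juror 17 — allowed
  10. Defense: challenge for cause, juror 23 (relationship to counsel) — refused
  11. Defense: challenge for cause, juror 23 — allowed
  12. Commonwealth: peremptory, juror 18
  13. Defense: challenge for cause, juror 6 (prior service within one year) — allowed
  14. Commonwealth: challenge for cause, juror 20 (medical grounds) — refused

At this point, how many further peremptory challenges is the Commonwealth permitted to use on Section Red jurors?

1

Commonwealth peremptories so far: #15, #18 — 2 of 3 used, 1 left overall.
Against Section Red: #18 — 1 used; per-section cap 2 leaves 1.
Binding limit: min(1, 1) = 1.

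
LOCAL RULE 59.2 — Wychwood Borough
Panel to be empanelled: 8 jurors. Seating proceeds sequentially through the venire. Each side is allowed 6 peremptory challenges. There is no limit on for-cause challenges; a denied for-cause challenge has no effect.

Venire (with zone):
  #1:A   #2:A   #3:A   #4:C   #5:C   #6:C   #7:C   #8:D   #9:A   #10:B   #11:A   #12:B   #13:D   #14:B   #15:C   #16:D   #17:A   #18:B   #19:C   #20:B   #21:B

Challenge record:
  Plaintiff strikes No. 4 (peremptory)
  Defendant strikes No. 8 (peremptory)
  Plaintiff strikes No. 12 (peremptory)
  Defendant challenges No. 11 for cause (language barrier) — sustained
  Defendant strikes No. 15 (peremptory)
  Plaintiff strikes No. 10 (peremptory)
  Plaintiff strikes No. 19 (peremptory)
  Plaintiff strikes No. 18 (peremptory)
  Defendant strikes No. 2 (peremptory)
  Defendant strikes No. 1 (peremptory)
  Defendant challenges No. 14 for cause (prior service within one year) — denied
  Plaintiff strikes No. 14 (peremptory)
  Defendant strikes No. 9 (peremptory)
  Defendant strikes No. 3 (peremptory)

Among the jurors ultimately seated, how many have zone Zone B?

Removed: #1, #2, #3, #4, #8, #9, #10, #11, #12, #14, #15, #18, #19.
Seated jurors 1–8: #5, #6, #7, #13, #16, #17, #20, #21.
Of those, in Zone B: #20, #21 → 2.

2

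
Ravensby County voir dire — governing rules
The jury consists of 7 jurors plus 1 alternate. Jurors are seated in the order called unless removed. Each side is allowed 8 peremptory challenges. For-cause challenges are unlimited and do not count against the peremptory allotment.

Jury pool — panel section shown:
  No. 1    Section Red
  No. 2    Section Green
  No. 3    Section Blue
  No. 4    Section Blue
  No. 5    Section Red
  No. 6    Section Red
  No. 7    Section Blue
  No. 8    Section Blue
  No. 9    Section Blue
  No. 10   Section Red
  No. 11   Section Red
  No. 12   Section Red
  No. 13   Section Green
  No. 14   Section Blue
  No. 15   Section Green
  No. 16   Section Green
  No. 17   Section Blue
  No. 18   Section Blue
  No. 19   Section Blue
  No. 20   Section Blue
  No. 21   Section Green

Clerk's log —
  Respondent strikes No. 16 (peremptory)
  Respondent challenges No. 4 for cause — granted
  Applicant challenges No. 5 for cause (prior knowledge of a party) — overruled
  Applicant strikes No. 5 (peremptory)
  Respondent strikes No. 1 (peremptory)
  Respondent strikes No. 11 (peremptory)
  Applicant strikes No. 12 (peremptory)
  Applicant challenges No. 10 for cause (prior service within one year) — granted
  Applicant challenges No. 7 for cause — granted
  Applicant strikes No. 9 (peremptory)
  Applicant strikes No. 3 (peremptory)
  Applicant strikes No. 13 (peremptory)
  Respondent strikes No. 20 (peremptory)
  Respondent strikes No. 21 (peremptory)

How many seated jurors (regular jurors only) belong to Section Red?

Removed: #1, #3, #4, #5, #7, #9, #10, #11, #12, #13, #16, #20, #21.
Seated jurors 1–7: #2, #6, #8, #14, #15, #17, #18 (alternates #19 not counted).
Of those, in Section Red: #6 → 1.

1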